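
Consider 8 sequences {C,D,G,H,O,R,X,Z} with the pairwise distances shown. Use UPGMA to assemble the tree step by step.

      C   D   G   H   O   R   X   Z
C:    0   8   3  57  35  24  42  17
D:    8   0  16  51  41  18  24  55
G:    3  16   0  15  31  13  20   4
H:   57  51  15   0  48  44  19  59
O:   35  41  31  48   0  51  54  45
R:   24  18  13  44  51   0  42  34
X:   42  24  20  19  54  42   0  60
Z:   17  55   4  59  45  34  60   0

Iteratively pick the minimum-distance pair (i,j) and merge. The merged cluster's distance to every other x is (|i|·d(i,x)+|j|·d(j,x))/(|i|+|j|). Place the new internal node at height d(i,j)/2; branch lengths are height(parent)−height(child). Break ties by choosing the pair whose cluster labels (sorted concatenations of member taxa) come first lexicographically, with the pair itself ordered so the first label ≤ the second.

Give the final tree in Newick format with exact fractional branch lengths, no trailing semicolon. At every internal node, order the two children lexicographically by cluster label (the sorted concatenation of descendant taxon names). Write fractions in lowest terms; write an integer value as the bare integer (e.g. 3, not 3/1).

(((((C:3/2,G:3/2):15/4,Z:21/4):29/4,(D:9,R:9):7/2):39/5,O:203/10):6/5,(H:19/2,X:19/2):12)

step 1: merge (C,G) at d=3; branch lengths C→3/2, G→3/2; new cluster CG
  updated: d(CG,D)=12, d(CG,H)=36, d(CG,O)=33, d(CG,R)=37/2, d(CG,X)=31, d(CG,Z)=21/2
step 2: merge (CG,Z) at d=21/2; branch lengths CG→15/4, Z→21/4; new cluster CGZ
  updated: d(CGZ,D)=79/3, d(CGZ,H)=131/3, d(CGZ,O)=37, d(CGZ,R)=71/3, d(CGZ,X)=122/3
step 3: merge (D,R) at d=18; branch lengths D→9, R→9; new cluster DR
  updated: d(CGZ,DR)=25, d(DR,H)=95/2, d(DR,O)=46, d(DR,X)=33
step 4: merge (H,X) at d=19; branch lengths H→19/2, X→19/2; new cluster HX
  updated: d(CGZ,HX)=253/6, d(DR,HX)=161/4, d(HX,O)=51
step 5: merge (CGZ,DR) at d=25; branch lengths CGZ→29/4, DR→7/2; new cluster CDGRZ
  updated: d(CDGRZ,HX)=207/5, d(CDGRZ,O)=203/5
step 6: merge (CDGRZ,O) at d=203/5; branch lengths CDGRZ→39/5, O→203/10; new cluster CDGORZ
  updated: d(CDGORZ,HX)=43
step 7: merge (CDGORZ,HX) at d=43; branch lengths CDGORZ→6/5, HX→12; new cluster CDGHORXZ
final tree: (((((C:3/2,G:3/2):15/4,Z:21/4):29/4,(D:9,R:9):7/2):39/5,O:203/10):6/5,(H:19/2,X:19/2):12)
total length: 2021/20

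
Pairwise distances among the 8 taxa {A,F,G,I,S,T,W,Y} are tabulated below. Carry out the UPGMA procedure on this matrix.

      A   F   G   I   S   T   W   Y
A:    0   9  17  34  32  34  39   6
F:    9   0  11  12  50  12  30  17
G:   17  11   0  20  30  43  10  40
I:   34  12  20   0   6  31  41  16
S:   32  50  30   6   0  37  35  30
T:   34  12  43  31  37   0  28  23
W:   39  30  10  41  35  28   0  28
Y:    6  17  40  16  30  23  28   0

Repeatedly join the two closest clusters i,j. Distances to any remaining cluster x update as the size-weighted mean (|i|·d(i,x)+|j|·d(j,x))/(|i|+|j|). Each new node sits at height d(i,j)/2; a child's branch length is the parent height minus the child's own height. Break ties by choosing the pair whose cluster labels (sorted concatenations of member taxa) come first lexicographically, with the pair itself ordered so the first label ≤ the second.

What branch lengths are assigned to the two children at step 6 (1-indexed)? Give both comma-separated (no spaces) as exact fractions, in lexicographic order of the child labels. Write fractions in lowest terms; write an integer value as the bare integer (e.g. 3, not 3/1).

1. join A+Y (d=6) ⇒ AY; edges |A|=3, |Y|=3
  updated: d(AY,F)=13, d(AY,G)=57/2, d(AY,I)=25, d(AY,S)=31, d(AY,T)=57/2, d(AY,W)=67/2
2. join I+S (d=6) ⇒ IS; edges |I|=3, |S|=3
  updated: d(AY,IS)=28, d(F,IS)=31, d(G,IS)=25, d(IS,T)=34, d(IS,W)=38
3. join G+W (d=10) ⇒ GW; edges |G|=5, |W|=5
  updated: d(AY,GW)=31, d(F,GW)=41/2, d(GW,IS)=63/2, d(GW,T)=71/2
4. join F+T (d=12) ⇒ FT; edges |F|=6, |T|=6
  updated: d(AY,FT)=83/4, d(FT,GW)=28, d(FT,IS)=65/2
5. join AY+FT (d=83/4) ⇒ AFTY; edges |AY|=59/8, |FT|=35/8
  updated: d(AFTY,GW)=59/2, d(AFTY,IS)=121/4
6. join AFTY+GW (d=59/2) ⇒ AFGTWY; edges |AFTY|=35/8, |GW|=39/4
  updated: d(AFGTWY,IS)=92/3
7. join AFGTWY+IS (d=92/3) ⇒ AFGISTWY; edges |AFGTWY|=7/12, |IS|=37/3
final tree: ((((A:3,Y:3):59/8,(F:6,T:6):35/8):35/8,(G:5,W:5):39/4):7/12,(I:3,S:3):37/3)
total length: 1747/24

35/8,39/4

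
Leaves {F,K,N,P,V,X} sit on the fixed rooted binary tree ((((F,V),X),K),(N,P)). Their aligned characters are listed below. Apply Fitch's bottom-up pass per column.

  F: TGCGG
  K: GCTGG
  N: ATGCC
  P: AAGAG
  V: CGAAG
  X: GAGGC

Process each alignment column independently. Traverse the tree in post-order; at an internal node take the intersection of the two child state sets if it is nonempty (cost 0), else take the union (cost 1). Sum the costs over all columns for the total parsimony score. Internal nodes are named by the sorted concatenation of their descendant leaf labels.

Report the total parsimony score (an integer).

14

FV@0: {T} ∪ {C} = {C,T} (union, +1)
FVX@0: {C,T} ∪ {G} = {C,G,T} (union, +1)
FKVX@0: {C,G,T} ∩ {G} = {G} (intersection, +0)
NP@0: {A} ∩ {A} = {A} (intersection, +0)
FKNPVX@0: {G} ∪ {A} = {A,G} (union, +1)
FV@1: {G} ∩ {G} = {G} (intersection, +0)
FVX@1: {G} ∪ {A} = {A,G} (union, +1)
FKVX@1: {A,G} ∪ {C} = {A,C,G} (union, +1)
NP@1: {T} ∪ {A} = {A,T} (union, +1)
FKNPVX@1: {A,C,G} ∩ {A,T} = {A} (intersection, +0)
FV@2: {C} ∪ {A} = {A,C} (union, +1)
FVX@2: {A,C} ∪ {G} = {A,C,G} (union, +1)
FKVX@2: {A,C,G} ∪ {T} = {A,C,G,T} (union, +1)
NP@2: {G} ∩ {G} = {G} (intersection, +0)
FKNPVX@2: {A,C,G,T} ∩ {G} = {G} (intersection, +0)
FV@3: {G} ∪ {A} = {A,G} (union, +1)
FVX@3: {A,G} ∩ {G} = {G} (intersection, +0)
FKVX@3: {G} ∩ {G} = {G} (intersection, +0)
NP@3: {C} ∪ {A} = {A,C} (union, +1)
FKNPVX@3: {G} ∪ {A,C} = {A,C,G} (union, +1)
FV@4: {G} ∩ {G} = {G} (intersection, +0)
FVX@4: {G} ∪ {C} = {C,G} (union, +1)
FKVX@4: {C,G} ∩ {G} = {G} (intersection, +0)
NP@4: {C} ∪ {G} = {C,G} (union, +1)
FKNPVX@4: {G} ∩ {C,G} = {G} (intersection, +0)
per-site changes: [3, 3, 3, 3, 2]; total = 14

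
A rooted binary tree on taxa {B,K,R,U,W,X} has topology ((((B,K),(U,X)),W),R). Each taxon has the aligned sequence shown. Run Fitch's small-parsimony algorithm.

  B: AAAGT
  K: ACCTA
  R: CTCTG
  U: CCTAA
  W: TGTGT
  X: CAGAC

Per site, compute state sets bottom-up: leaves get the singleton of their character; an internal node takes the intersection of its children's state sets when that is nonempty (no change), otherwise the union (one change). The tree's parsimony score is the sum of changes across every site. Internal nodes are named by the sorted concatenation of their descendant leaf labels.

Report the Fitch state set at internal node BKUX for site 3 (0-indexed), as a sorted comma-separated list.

A,G,T

BK@0: {A} ∩ {A} = {A} (intersection, +0)
UX@0: {C} ∩ {C} = {C} (intersection, +0)
BKUX@0: {A} ∪ {C} = {A,C} (union, +1)
BKUWX@0: {A,C} ∪ {T} = {A,C,T} (union, +1)
BKRUWX@0: {A,C,T} ∩ {C} = {C} (intersection, +0)
BK@1: {A} ∪ {C} = {A,C} (union, +1)
UX@1: {C} ∪ {A} = {A,C} (union, +1)
BKUX@1: {A,C} ∩ {A,C} = {A,C} (intersection, +0)
BKUWX@1: {A,C} ∪ {G} = {A,C,G} (union, +1)
BKRUWX@1: {A,C,G} ∪ {T} = {A,C,G,T} (union, +1)
BK@2: {A} ∪ {C} = {A,C} (union, +1)
UX@2: {T} ∪ {G} = {G,T} (union, +1)
BKUX@2: {A,C} ∪ {G,T} = {A,C,G,T} (union, +1)
BKUWX@2: {A,C,G,T} ∩ {T} = {T} (intersection, +0)
BKRUWX@2: {T} ∪ {C} = {C,T} (union, +1)
BK@3: {G} ∪ {T} = {G,T} (union, +1)
UX@3: {A} ∩ {A} = {A} (intersection, +0)
BKUX@3: {G,T} ∪ {A} = {A,G,T} (union, +1)
BKUWX@3: {A,G,T} ∩ {G} = {G} (intersection, +0)
BKRUWX@3: {G} ∪ {T} = {G,T} (union, +1)
BK@4: {T} ∪ {A} = {A,T} (union, +1)
UX@4: {A} ∪ {C} = {A,C} (union, +1)
BKUX@4: {A,T} ∩ {A,C} = {A} (intersection, +0)
BKUWX@4: {A} ∪ {T} = {A,T} (union, +1)
BKRUWX@4: {A,T} ∪ {G} = {A,G,T} (union, +1)
per-site changes: [2, 4, 4, 3, 4]; total = 17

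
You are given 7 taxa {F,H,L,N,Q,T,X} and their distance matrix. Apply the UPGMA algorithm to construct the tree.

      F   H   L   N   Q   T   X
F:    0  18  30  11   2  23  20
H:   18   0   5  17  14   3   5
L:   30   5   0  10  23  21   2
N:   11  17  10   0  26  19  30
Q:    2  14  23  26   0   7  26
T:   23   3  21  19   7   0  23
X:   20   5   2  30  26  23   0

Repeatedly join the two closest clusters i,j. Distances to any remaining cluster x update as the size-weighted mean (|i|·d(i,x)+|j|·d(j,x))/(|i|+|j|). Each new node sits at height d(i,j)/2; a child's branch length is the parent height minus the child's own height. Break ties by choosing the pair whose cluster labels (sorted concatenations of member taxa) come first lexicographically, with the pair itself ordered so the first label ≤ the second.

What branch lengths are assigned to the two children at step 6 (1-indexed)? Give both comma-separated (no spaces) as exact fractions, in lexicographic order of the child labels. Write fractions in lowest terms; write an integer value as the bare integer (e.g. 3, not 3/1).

5/8,25/8

iteration 1: select F,Q (d=2); attach at lengths (1, 1); label the merged cluster FQ
  updated: d(FQ,H)=16, d(FQ,L)=53/2, d(FQ,N)=37/2, d(FQ,T)=15, d(FQ,X)=23
iteration 2: select L,X (d=2); attach at lengths (1, 1); label the merged cluster LX
  updated: d(FQ,LX)=99/4, d(H,LX)=5, d(LX,N)=20, d(LX,T)=22
iteration 3: select H,T (d=3); attach at lengths (3/2, 3/2); label the merged cluster HT
  updated: d(FQ,HT)=31/2, d(HT,LX)=27/2, d(HT,N)=18
iteration 4: select HT,LX (d=27/2); attach at lengths (21/4, 23/4); label the merged cluster HLTX
  updated: d(FQ,HLTX)=161/8, d(HLTX,N)=19
iteration 5: select FQ,N (d=37/2); attach at lengths (33/4, 37/4); label the merged cluster FNQ
  updated: d(FNQ,HLTX)=79/4
iteration 6: select FNQ,HLTX (d=79/4); attach at lengths (5/8, 25/8); label the merged cluster FHLNQTX
final tree: (((F:1,Q:1):33/4,N:37/4):5/8,((H:3/2,T:3/2):21/4,(L:1,X:1):23/4):25/8)
total length: 157/4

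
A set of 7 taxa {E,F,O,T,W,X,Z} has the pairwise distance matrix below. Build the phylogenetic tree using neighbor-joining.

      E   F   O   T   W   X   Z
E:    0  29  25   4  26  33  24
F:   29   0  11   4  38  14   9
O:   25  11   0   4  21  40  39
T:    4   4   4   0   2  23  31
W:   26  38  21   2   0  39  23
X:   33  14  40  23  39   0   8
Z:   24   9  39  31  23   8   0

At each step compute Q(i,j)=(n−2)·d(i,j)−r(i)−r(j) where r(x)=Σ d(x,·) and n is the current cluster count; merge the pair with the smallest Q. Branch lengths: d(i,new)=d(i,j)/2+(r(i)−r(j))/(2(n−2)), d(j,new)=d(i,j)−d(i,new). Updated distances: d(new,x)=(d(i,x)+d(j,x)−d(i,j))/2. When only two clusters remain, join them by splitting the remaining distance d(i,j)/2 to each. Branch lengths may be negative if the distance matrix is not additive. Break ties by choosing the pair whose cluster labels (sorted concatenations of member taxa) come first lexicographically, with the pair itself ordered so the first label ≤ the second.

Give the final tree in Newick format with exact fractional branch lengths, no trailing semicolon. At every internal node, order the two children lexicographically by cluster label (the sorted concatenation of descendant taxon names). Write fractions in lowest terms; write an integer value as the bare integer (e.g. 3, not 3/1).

(((E:185/16,((F:1/4,(X:63/10,Z:17/10):29/4):35/3,O:47/6):43/16):39/16,T:-9):11/2,W:11/2)

iteration 1: select X,Z (d=8, Q=-251); attach at lengths (63/10, 17/10); label the merged cluster XZ
  updated: d(E,XZ)=49/2, d(F,XZ)=15/2, d(O,XZ)=71/2, d(T,XZ)=23, d(W,XZ)=27
iteration 2: select F,XZ (d=15/2, Q=-177); attach at lengths (1/4, 29/4); label the merged cluster FXZ
  updated: d(E,FXZ)=23, d(FXZ,O)=39/2, d(FXZ,T)=39/4, d(FXZ,W)=115/4
iteration 3: select FXZ,O (d=39/2, Q=-92); attach at lengths (35/3, 47/6); label the merged cluster FOXZ
  updated: d(E,FOXZ)=57/4, d(FOXZ,T)=-23/8, d(FOXZ,W)=121/8
iteration 4: select E,FOXZ (d=57/4, Q=-169/4); attach at lengths (185/16, 43/16); label the merged cluster EFOXZ
  updated: d(EFOXZ,T)=-105/16, d(EFOXZ,W)=215/16
iteration 5: select EFOXZ,T (d=-105/16, Q=-71/8); attach at lengths (39/16, -9); label the merged cluster EFOTXZ
  updated: d(EFOTXZ,W)=11
iteration 6: select EFOTXZ,W (d=11); attach at lengths (11/2, 11/2); label the merged cluster EFOTWXZ
final tree: (((E:185/16,((F:1/4,(X:63/10,Z:17/10):29/4):35/3,O:47/6):43/16):39/16,T:-9):11/2,W:11/2)
total length: 859/16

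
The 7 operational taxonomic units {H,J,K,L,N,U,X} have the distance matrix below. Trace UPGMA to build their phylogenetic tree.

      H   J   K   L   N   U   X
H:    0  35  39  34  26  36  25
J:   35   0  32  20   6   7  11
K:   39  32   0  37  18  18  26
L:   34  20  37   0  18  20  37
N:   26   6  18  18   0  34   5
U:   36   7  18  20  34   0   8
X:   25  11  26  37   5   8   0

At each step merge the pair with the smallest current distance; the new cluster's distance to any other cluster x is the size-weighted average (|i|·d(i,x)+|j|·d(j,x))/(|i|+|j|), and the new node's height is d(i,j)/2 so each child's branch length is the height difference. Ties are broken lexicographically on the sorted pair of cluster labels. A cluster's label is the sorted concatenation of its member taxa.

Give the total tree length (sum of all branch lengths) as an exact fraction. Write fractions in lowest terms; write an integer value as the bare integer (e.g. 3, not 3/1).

2833/40

iteration 1: select N,X (d=5); attach at lengths (5/2, 5/2); label the merged cluster NX
  updated: d(H,NX)=51/2, d(J,NX)=17/2, d(K,NX)=22, d(L,NX)=55/2, d(NX,U)=21
iteration 2: select J,U (d=7); attach at lengths (7/2, 7/2); label the merged cluster JU
  updated: d(H,JU)=71/2, d(JU,K)=25, d(JU,L)=20, d(JU,NX)=59/4
iteration 3: select JU,NX (d=59/4); attach at lengths (31/8, 39/8); label the merged cluster JNUX
  updated: d(H,JNUX)=61/2, d(JNUX,K)=47/2, d(JNUX,L)=95/4
iteration 4: select JNUX,K (d=47/2); attach at lengths (35/8, 47/4); label the merged cluster JKNUX
  updated: d(H,JKNUX)=161/5, d(JKNUX,L)=132/5
iteration 5: select JKNUX,L (d=132/5); attach at lengths (29/20, 66/5); label the merged cluster JKLNUX
  updated: d(H,JKLNUX)=65/2
iteration 6: select H,JKLNUX (d=65/2); attach at lengths (65/4, 61/20); label the merged cluster HJKLNUX
final tree: (H:65/4,((((J:7/2,U:7/2):31/8,(N:5/2,X:5/2):39/8):35/8,K:47/4):29/20,L:66/5):61/20)
total length: 2833/40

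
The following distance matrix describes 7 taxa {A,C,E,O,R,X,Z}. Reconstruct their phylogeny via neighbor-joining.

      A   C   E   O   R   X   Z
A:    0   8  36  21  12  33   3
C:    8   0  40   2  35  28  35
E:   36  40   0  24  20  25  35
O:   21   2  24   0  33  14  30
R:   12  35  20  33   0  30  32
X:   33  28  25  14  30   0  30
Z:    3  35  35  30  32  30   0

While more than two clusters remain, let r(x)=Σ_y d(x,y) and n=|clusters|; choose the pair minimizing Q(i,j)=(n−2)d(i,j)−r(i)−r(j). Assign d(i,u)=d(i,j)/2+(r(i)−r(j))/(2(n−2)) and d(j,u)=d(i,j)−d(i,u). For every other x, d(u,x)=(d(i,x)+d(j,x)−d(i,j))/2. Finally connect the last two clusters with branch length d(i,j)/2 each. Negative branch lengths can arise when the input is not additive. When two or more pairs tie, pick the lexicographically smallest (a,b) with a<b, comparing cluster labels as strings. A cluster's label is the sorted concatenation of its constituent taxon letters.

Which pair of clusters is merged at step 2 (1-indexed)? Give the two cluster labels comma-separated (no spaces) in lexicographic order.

1. join A+Z (d=3, Q=-263) ⇒ AZ; edges |A|=-37/10, |Z|=67/10
  updated: d(AZ,C)=20, d(AZ,E)=34, d(AZ,O)=24, d(AZ,R)=41/2, d(AZ,X)=30
2. join C+O (d=2, Q=-214) ⇒ CO; edges |C|=9/2, |O|=-5/2
  updated: d(AZ,CO)=21, d(CO,E)=31, d(CO,R)=33, d(CO,X)=20
3. join E+R (d=20, Q=-307/2) ⇒ ER; edges |E|=133/12, |R|=107/12
  updated: d(AZ,ER)=69/4, d(CO,ER)=22, d(ER,X)=35/2
4. join AZ+ER (d=69/4, Q=-181/2) ⇒ AERZ; edges |AZ|=23/2, |ER|=23/4
  updated: d(AERZ,CO)=103/8, d(AERZ,X)=121/8
5. join AERZ+CO (d=103/8, Q=-48) ⇒ ACEORZ; edges |AERZ|=4, |CO|=71/8
  updated: d(ACEORZ,X)=89/8
6. join ACEORZ+X (d=89/8) ⇒ ACEORXZ; edges |ACEORZ|=89/16, |X|=89/16
final tree: ((((A:-37/10,Z:67/10):23/2,(E:133/12,R:107/12):23/4):4,(C:9/2,O:-5/2):71/8):89/16,X:89/16)
total length: 265/4

C,O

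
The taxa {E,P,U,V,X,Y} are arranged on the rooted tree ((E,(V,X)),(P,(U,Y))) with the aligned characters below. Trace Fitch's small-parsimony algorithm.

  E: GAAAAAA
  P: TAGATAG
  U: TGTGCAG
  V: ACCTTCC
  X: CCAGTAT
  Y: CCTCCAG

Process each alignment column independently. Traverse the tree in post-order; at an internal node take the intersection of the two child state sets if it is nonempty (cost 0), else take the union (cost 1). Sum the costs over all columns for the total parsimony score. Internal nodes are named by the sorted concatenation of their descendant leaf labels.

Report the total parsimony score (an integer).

20

site 0, node VX: V={A} ∪ X={C} → {A,C} (+1)
site 0, node EVX: E={G} ∪ VX={A,C} → {A,C,G} (+1)
site 0, node UY: U={T} ∪ Y={C} → {C,T} (+1)
site 0, node PUY: P={T} ∩ UY={C,T} → {T} (+0)
site 0, node EPUVXY: EVX={A,C,G} ∪ PUY={T} → {A,C,G,T} (+1)
site 1, node VX: V={C} ∩ X={C} → {C} (+0)
site 1, node EVX: E={A} ∪ VX={C} → {A,C} (+1)
site 1, node UY: U={G} ∪ Y={C} → {C,G} (+1)
site 1, node PUY: P={A} ∪ UY={C,G} → {A,C,G} (+1)
site 1, node EPUVXY: EVX={A,C} ∩ PUY={A,C,G} → {A,C} (+0)
site 2, node VX: V={C} ∪ X={A} → {A,C} (+1)
site 2, node EVX: E={A} ∩ VX={A,C} → {A} (+0)
site 2, node UY: U={T} ∩ Y={T} → {T} (+0)
site 2, node PUY: P={G} ∪ UY={T} → {G,T} (+1)
site 2, node EPUVXY: EVX={A} ∪ PUY={G,T} → {A,G,T} (+1)
site 3, node VX: V={T} ∪ X={G} → {G,T} (+1)
site 3, node EVX: E={A} ∪ VX={G,T} → {A,G,T} (+1)
site 3, node UY: U={G} ∪ Y={C} → {C,G} (+1)
site 3, node PUY: P={A} ∪ UY={C,G} → {A,C,G} (+1)
site 3, node EPUVXY: EVX={A,G,T} ∩ PUY={A,C,G} → {A,G} (+0)
site 4, node VX: V={T} ∩ X={T} → {T} (+0)
site 4, node EVX: E={A} ∪ VX={T} → {A,T} (+1)
site 4, node UY: U={C} ∩ Y={C} → {C} (+0)
site 4, node PUY: P={T} ∪ UY={C} → {C,T} (+1)
site 4, node EPUVXY: EVX={A,T} ∩ PUY={C,T} → {T} (+0)
site 5, node VX: V={C} ∪ X={A} → {A,C} (+1)
site 5, node EVX: E={A} ∩ VX={A,C} → {A} (+0)
site 5, node UY: U={A} ∩ Y={A} → {A} (+0)
site 5, node PUY: P={A} ∩ UY={A} → {A} (+0)
site 5, node EPUVXY: EVX={A} ∩ PUY={A} → {A} (+0)
site 6, node VX: V={C} ∪ X={T} → {C,T} (+1)
site 6, node EVX: E={A} ∪ VX={C,T} → {A,C,T} (+1)
site 6, node UY: U={G} ∩ Y={G} → {G} (+0)
site 6, node PUY: P={G} ∩ UY={G} → {G} (+0)
site 6, node EPUVXY: EVX={A,C,T} ∪ PUY={G} → {A,C,G,T} (+1)
per-site changes: [4, 3, 3, 4, 2, 1, 3]; total = 20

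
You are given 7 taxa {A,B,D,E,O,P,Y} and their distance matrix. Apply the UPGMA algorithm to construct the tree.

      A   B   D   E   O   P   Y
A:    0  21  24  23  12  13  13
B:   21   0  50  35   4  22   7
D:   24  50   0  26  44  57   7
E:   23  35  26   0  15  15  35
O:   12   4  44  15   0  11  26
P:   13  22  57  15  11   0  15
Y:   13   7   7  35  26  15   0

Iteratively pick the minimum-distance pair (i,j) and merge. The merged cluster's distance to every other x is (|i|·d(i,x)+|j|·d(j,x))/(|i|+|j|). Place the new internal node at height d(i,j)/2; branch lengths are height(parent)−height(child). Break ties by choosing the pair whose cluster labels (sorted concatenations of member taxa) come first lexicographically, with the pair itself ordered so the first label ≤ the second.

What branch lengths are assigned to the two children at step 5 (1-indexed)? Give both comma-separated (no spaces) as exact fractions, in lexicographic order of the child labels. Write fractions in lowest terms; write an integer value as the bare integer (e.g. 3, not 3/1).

1. join B+O (d=4) ⇒ BO; edges |B|=2, |O|=2
  updated: d(A,BO)=33/2, d(BO,D)=47, d(BO,E)=25, d(BO,P)=33/2, d(BO,Y)=33/2
2. join D+Y (d=7) ⇒ DY; edges |D|=7/2, |Y|=7/2
  updated: d(A,DY)=37/2, d(BO,DY)=127/4, d(DY,E)=61/2, d(DY,P)=36
3. join A+P (d=13) ⇒ AP; edges |A|=13/2, |P|=13/2
  updated: d(AP,BO)=33/2, d(AP,DY)=109/4, d(AP,E)=19
4. join AP+BO (d=33/2) ⇒ ABOP; edges |AP|=7/4, |BO|=25/4
  updated: d(ABOP,DY)=59/2, d(ABOP,E)=22
5. join ABOP+E (d=22) ⇒ ABEOP; edges |ABOP|=11/4, |E|=11
  updated: d(ABEOP,DY)=297/10
6. join ABEOP+DY (d=297/10) ⇒ ABDEOPY; edges |ABEOP|=77/20, |DY|=227/20
final tree: ((((A:13/2,P:13/2):7/4,(B:2,O:2):25/4):11/4,E:11):77/20,(D:7/2,Y:7/2):227/20)
total length: 1219/20

11/4,11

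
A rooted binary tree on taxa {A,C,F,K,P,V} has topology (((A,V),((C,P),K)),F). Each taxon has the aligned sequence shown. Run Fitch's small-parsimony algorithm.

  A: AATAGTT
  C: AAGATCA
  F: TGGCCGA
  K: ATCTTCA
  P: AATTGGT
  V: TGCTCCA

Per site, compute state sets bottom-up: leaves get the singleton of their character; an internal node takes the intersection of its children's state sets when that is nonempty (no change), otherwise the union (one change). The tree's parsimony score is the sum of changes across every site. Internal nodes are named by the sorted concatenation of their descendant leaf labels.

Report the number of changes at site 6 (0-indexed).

site 0, node AV: A={A} ∪ V={T} → {A,T} (+1)
site 0, node CP: C={A} ∩ P={A} → {A} (+0)
site 0, node CKP: CP={A} ∩ K={A} → {A} (+0)
site 0, node ACKPV: AV={A,T} ∩ CKP={A} → {A} (+0)
site 0, node ACFKPV: ACKPV={A} ∪ F={T} → {A,T} (+1)
site 1, node AV: A={A} ∪ V={G} → {A,G} (+1)
site 1, node CP: C={A} ∩ P={A} → {A} (+0)
site 1, node CKP: CP={A} ∪ K={T} → {A,T} (+1)
site 1, node ACKPV: AV={A,G} ∩ CKP={A,T} → {A} (+0)
site 1, node ACFKPV: ACKPV={A} ∪ F={G} → {A,G} (+1)
site 2, node AV: A={T} ∪ V={C} → {C,T} (+1)
site 2, node CP: C={G} ∪ P={T} → {G,T} (+1)
site 2, node CKP: CP={G,T} ∪ K={C} → {C,G,T} (+1)
site 2, node ACKPV: AV={C,T} ∩ CKP={C,G,T} → {C,T} (+0)
site 2, node ACFKPV: ACKPV={C,T} ∪ F={G} → {C,G,T} (+1)
site 3, node AV: A={A} ∪ V={T} → {A,T} (+1)
site 3, node CP: C={A} ∪ P={T} → {A,T} (+1)
site 3, node CKP: CP={A,T} ∩ K={T} → {T} (+0)
site 3, node ACKPV: AV={A,T} ∩ CKP={T} → {T} (+0)
site 3, node ACFKPV: ACKPV={T} ∪ F={C} → {C,T} (+1)
site 4, node AV: A={G} ∪ V={C} → {C,G} (+1)
site 4, node CP: C={T} ∪ P={G} → {G,T} (+1)
site 4, node CKP: CP={G,T} ∩ K={T} → {T} (+0)
site 4, node ACKPV: AV={C,G} ∪ CKP={T} → {C,G,T} (+1)
site 4, node ACFKPV: ACKPV={C,G,T} ∩ F={C} → {C} (+0)
site 5, node AV: A={T} ∪ V={C} → {C,T} (+1)
site 5, node CP: C={C} ∪ P={G} → {C,G} (+1)
site 5, node CKP: CP={C,G} ∩ K={C} → {C} (+0)
site 5, node ACKPV: AV={C,T} ∩ CKP={C} → {C} (+0)
site 5, node ACFKPV: ACKPV={C} ∪ F={G} → {C,G} (+1)
site 6, node AV: A={T} ∪ V={A} → {A,T} (+1)
site 6, node CP: C={A} ∪ P={T} → {A,T} (+1)
site 6, node CKP: CP={A,T} ∩ K={A} → {A} (+0)
site 6, node ACKPV: AV={A,T} ∩ CKP={A} → {A} (+0)
site 6, node ACFKPV: ACKPV={A} ∩ F={A} → {A} (+0)
per-site changes: [2, 3, 4, 3, 3, 3, 2]; total = 20

2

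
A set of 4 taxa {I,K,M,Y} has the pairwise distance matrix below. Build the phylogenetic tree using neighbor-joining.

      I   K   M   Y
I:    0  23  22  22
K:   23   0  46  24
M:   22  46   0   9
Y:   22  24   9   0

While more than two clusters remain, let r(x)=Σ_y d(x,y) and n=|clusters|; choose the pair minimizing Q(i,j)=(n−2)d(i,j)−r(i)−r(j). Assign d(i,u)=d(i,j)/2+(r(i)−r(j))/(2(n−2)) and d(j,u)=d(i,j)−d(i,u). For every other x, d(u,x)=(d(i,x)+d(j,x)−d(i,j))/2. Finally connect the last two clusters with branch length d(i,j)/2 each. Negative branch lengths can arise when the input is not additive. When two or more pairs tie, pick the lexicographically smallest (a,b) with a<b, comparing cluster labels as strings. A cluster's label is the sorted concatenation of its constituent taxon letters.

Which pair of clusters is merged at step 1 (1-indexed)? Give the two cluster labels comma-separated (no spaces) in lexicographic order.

I,K

step 1: merge (I,K) at d=23, Q=-114; branch lengths I→5, K→18; new cluster IK
  updated: d(IK,M)=45/2, d(IK,Y)=23/2
step 2: merge (IK,M) at d=45/2, Q=-43; branch lengths IK→25/2, M→10; new cluster IKM
  updated: d(IKM,Y)=-1
step 3: merge (IKM,Y) at d=-1; branch lengths IKM→-1/2, Y→-1/2; new cluster IKMY
final tree: (((I:5,K:18):25/2,M:10):-1/2,Y:-1/2)
total length: 89/2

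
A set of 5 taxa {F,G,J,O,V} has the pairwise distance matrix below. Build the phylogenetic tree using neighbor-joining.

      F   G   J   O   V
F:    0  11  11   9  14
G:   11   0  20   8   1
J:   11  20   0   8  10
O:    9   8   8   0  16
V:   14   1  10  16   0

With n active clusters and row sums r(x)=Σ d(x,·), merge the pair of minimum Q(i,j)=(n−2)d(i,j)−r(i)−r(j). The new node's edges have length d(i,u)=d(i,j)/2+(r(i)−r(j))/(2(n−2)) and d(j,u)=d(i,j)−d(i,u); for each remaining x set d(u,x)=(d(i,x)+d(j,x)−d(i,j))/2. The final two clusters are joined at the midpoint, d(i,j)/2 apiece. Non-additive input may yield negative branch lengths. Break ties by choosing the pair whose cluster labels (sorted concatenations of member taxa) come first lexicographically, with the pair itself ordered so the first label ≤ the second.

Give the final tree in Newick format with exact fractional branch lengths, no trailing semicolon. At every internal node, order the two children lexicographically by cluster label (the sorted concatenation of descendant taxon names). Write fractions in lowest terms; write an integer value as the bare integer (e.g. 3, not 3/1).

1. join G+V (d=1, Q=-78) ⇒ GV; edges |G|=1/3, |V|=2/3
  updated: d(F,GV)=12, d(GV,J)=29/2, d(GV,O)=23/2
2. join F+GV (d=12, Q=-46) ⇒ FGV; edges |F|=9/2, |GV|=15/2
  updated: d(FGV,J)=27/4, d(FGV,O)=17/4
3. join FGV+J (d=27/4, Q=-19) ⇒ FGJV; edges |FGV|=3/2, |J|=21/4
  updated: d(FGJV,O)=11/4
4. join FGJV+O (d=11/4) ⇒ FGJOV; edges |FGJV|=11/8, |O|=11/8
final tree: (((F:9/2,(G:1/3,V:2/3):15/2):3/2,J:21/4):11/8,O:11/8)
total length: 45/2

(((F:9/2,(G:1/3,V:2/3):15/2):3/2,J:21/4):11/8,O:11/8)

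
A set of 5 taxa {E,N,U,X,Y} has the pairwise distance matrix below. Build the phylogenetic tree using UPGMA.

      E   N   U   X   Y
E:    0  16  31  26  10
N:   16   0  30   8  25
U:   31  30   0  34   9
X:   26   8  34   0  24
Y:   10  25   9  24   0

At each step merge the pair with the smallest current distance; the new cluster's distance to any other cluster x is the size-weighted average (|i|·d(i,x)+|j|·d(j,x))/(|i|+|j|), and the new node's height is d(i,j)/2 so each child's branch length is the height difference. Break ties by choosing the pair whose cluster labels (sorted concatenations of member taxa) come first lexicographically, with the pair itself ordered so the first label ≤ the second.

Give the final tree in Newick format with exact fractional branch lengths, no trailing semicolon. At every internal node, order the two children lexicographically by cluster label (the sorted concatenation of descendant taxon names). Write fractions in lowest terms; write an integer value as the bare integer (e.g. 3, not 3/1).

iteration 1: select N,X (d=8); attach at lengths (4, 4); label the merged cluster NX
  updated: d(E,NX)=21, d(NX,U)=32, d(NX,Y)=49/2
iteration 2: select U,Y (d=9); attach at lengths (9/2, 9/2); label the merged cluster UY
  updated: d(E,UY)=41/2, d(NX,UY)=113/4
iteration 3: select E,UY (d=41/2); attach at lengths (41/4, 23/4); label the merged cluster EUY
  updated: d(EUY,NX)=155/6
iteration 4: select EUY,NX (d=155/6); attach at lengths (8/3, 107/12); label the merged cluster ENUXY
final tree: ((E:41/4,(U:9/2,Y:9/2):23/4):8/3,(N:4,X:4):107/12)
total length: 535/12

((E:41/4,(U:9/2,Y:9/2):23/4):8/3,(N:4,X:4):107/12)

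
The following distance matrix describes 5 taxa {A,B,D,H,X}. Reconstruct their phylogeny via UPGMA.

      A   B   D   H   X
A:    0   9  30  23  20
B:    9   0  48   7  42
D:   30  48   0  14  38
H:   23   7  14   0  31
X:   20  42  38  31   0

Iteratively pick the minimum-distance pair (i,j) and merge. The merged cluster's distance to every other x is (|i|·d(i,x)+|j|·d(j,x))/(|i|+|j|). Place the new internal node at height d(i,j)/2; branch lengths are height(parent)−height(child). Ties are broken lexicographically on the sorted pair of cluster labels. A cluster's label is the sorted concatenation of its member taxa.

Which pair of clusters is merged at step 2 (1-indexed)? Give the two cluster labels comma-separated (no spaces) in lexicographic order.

step 1: merge (B,H) at d=7; branch lengths B→7/2, H→7/2; new cluster BH
  updated: d(A,BH)=16, d(BH,D)=31, d(BH,X)=73/2
step 2: merge (A,BH) at d=16; branch lengths A→8, BH→9/2; new cluster ABH
  updated: d(ABH,D)=92/3, d(ABH,X)=31
step 3: merge (ABH,D) at d=92/3; branch lengths ABH→22/3, D→46/3; new cluster ABDH
  updated: d(ABDH,X)=131/4
step 4: merge (ABDH,X) at d=131/4; branch lengths ABDH→25/24, X→131/8; new cluster ABDHX
final tree: (((A:8,(B:7/2,H:7/2):9/2):22/3,D:46/3):25/24,X:131/8)
total length: 715/12

A,BH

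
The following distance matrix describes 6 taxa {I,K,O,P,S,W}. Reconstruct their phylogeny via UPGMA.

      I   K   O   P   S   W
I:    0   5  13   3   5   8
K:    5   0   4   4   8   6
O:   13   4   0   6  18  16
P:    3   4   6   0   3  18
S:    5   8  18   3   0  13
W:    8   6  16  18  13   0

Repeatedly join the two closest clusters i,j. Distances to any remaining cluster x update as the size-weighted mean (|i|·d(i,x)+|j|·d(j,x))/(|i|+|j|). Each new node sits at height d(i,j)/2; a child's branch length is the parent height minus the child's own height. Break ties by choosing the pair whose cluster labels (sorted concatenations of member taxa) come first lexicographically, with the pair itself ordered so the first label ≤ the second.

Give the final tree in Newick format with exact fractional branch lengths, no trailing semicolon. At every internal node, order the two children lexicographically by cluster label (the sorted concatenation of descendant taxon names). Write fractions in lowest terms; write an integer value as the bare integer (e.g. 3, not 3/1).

step 1: merge (I,P) at d=3; branch lengths I→3/2, P→3/2; new cluster IP
  updated: d(IP,K)=9/2, d(IP,O)=19/2, d(IP,S)=4, d(IP,W)=13
step 2: merge (IP,S) at d=4; branch lengths IP→1/2, S→2; new cluster IPS
  updated: d(IPS,K)=17/3, d(IPS,O)=37/3, d(IPS,W)=13
step 3: merge (K,O) at d=4; branch lengths K→2, O→2; new cluster KO
  updated: d(IPS,KO)=9, d(KO,W)=11
step 4: merge (IPS,KO) at d=9; branch lengths IPS→5/2, KO→5/2; new cluster IKOPS
  updated: d(IKOPS,W)=61/5
step 5: merge (IKOPS,W) at d=61/5; branch lengths IKOPS→8/5, W→61/10; new cluster IKOPSW
final tree: ((((I:3/2,P:3/2):1/2,S:2):5/2,(K:2,O:2):5/2):8/5,W:61/10)
total length: 111/5

((((I:3/2,P:3/2):1/2,S:2):5/2,(K:2,O:2):5/2):8/5,W:61/10)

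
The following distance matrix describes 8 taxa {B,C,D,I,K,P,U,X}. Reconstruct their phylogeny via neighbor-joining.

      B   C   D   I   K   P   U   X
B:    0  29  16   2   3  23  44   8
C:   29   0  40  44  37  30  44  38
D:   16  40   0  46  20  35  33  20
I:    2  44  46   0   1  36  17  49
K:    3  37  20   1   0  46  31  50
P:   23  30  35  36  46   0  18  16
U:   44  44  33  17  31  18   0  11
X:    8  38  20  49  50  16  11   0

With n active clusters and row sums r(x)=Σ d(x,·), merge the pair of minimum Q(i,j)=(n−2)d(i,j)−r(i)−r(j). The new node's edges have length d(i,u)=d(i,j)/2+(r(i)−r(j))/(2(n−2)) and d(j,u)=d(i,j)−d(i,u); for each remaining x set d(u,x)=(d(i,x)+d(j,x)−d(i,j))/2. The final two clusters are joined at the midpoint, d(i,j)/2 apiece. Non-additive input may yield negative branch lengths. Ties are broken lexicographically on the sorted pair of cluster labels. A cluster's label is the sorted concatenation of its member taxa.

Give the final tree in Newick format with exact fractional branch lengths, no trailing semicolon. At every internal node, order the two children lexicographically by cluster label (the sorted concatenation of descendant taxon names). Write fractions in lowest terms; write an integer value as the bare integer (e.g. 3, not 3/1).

((((B:-111/20,(I:13/12,K:-1/12):151/20):635/64,D:853/64):275/64,C:1333/64):395/128,(P:131/16,(U:281/32,X:71/32):53/16):395/128)

1. join I+K (d=1, Q=-377) ⇒ IK; edges |I|=13/12, |K|=-1/12
  updated: d(B,IK)=2, d(C,IK)=40, d(D,IK)=65/2, d(IK,P)=81/2, d(IK,U)=47/2, d(IK,X)=49
2. join B+IK (d=2, Q=-599/2) ⇒ BIK; edges |B|=-111/20, |IK|=151/20
  updated: d(BIK,C)=67/2, d(BIK,D)=93/4, d(BIK,P)=123/4, d(BIK,U)=131/4, d(BIK,X)=55/2
3. join U+X (d=11, Q=-829/4) ⇒ UX; edges |U|=281/32, |X|=71/32
  updated: d(BIK,UX)=197/8, d(C,UX)=71/2, d(D,UX)=21, d(P,UX)=23/2
4. join P+UX (d=23/2, Q=-1323/8) ⇒ PUX; edges |P|=131/16, |UX|=53/16
  updated: d(BIK,PUX)=351/16, d(C,PUX)=27, d(D,PUX)=89/4
5. join BIK+D (d=93/4, Q=-1883/16) ⇒ BDIK; edges |BIK|=635/64, |D|=853/64
  updated: d(BDIK,C)=201/8, d(BDIK,PUX)=335/32
6. join BDIK+C (d=201/8, Q=-2003/32) ⇒ BCDIK; edges |BDIK|=275/64, |C|=1333/64
  updated: d(BCDIK,PUX)=395/64
7. join BCDIK+PUX (d=395/64) ⇒ BCDIKPUX; edges |BCDIK|=395/128, |PUX|=395/128
final tree: ((((B:-111/20,(I:13/12,K:-1/12):151/20):635/64,D:853/64):275/64,C:1333/64):395/128,(P:131/16,(U:281/32,X:71/32):53/16):395/128)
total length: 5123/64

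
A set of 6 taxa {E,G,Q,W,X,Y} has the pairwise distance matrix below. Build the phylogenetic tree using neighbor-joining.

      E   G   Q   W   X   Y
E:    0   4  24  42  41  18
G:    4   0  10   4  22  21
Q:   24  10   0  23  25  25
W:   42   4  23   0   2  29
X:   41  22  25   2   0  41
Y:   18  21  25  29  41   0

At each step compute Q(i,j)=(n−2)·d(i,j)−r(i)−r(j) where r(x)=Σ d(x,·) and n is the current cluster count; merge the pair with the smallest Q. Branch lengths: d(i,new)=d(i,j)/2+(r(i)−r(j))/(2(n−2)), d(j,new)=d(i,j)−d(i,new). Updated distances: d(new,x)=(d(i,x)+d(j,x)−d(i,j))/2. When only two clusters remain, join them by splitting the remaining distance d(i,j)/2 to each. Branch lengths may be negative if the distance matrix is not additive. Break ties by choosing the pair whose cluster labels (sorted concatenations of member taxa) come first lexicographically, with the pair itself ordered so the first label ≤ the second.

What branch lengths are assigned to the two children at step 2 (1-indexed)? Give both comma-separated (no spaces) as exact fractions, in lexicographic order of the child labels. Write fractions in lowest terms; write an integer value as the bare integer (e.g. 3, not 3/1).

1. join W+X (d=2, Q=-223) ⇒ WX; edges |W|=-23/8, |X|=39/8
  updated: d(E,WX)=81/2, d(G,WX)=12, d(Q,WX)=23, d(WX,Y)=34
2. join E+Y (d=18, Q=-261/2) ⇒ EY; edges |E|=85/12, |Y|=131/12
  updated: d(EY,G)=7/2, d(EY,Q)=31/2, d(EY,WX)=113/4
3. join EY+G (d=7/2, Q=-263/4) ⇒ EGY; edges |EY|=115/16, |G|=-59/16
  updated: d(EGY,Q)=11, d(EGY,WX)=147/8
4. join EGY+Q (d=11, Q=-419/8) ⇒ EGQY; edges |EGY|=51/16, |Q|=125/16
  updated: d(EGQY,WX)=243/16
5. join EGQY+WX (d=243/16) ⇒ EGQWXY; edges |EGQY|=243/32, |WX|=243/32
final tree: ((((E:85/12,Y:131/12):115/16,G:-59/16):51/16,Q:125/16):243/32,(W:-23/8,X:39/8):243/32)
total length: 795/16

85/12,131/12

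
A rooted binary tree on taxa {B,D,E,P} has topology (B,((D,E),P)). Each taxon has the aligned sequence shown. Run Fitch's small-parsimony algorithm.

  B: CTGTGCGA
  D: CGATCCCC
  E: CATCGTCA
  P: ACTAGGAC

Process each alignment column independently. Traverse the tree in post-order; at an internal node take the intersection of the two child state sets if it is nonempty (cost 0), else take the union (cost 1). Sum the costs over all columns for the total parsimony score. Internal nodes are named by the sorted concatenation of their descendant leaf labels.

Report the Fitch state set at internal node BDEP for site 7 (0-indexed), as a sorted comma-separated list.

DE@0: {C} ∩ {C} = {C} (intersection, +0)
DEP@0: {C} ∪ {A} = {A,C} (union, +1)
BDEP@0: {C} ∩ {A,C} = {C} (intersection, +0)
DE@1: {G} ∪ {A} = {A,G} (union, +1)
DEP@1: {A,G} ∪ {C} = {A,C,G} (union, +1)
BDEP@1: {T} ∪ {A,C,G} = {A,C,G,T} (union, +1)
DE@2: {A} ∪ {T} = {A,T} (union, +1)
DEP@2: {A,T} ∩ {T} = {T} (intersection, +0)
BDEP@2: {G} ∪ {T} = {G,T} (union, +1)
DE@3: {T} ∪ {C} = {C,T} (union, +1)
DEP@3: {C,T} ∪ {A} = {A,C,T} (union, +1)
BDEP@3: {T} ∩ {A,C,T} = {T} (intersection, +0)
DE@4: {C} ∪ {G} = {C,G} (union, +1)
DEP@4: {C,G} ∩ {G} = {G} (intersection, +0)
BDEP@4: {G} ∩ {G} = {G} (intersection, +0)
DE@5: {C} ∪ {T} = {C,T} (union, +1)
DEP@5: {C,T} ∪ {G} = {C,G,T} (union, +1)
BDEP@5: {C} ∩ {C,G,T} = {C} (intersection, +0)
DE@6: {C} ∩ {C} = {C} (intersection, +0)
DEP@6: {C} ∪ {A} = {A,C} (union, +1)
BDEP@6: {G} ∪ {A,C} = {A,C,G} (union, +1)
DE@7: {C} ∪ {A} = {A,C} (union, +1)
DEP@7: {A,C} ∩ {C} = {C} (intersection, +0)
BDEP@7: {A} ∪ {C} = {A,C} (union, +1)
per-site changes: [1, 3, 2, 2, 1, 2, 2, 2]; total = 15

A,C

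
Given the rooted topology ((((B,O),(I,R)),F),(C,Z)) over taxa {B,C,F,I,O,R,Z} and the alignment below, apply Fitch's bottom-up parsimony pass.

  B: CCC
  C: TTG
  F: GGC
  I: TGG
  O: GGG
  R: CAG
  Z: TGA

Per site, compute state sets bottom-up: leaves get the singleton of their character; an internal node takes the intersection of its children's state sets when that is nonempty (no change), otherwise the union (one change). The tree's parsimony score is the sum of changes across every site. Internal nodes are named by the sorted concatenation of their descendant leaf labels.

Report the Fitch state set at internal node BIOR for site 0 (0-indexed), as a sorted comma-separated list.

C

[col 0] BO: children B:{C}, O:{G} ∪→ {C,G}; cost 1
[col 0] IR: children I:{T}, R:{C} ∪→ {C,T}; cost 1
[col 0] BIOR: children BO:{C,G}, IR:{C,T} ∩→ {C}; cost 0
[col 0] BFIOR: children BIOR:{C}, F:{G} ∪→ {C,G}; cost 1
[col 0] CZ: children C:{T}, Z:{T} ∩→ {T}; cost 0
[col 0] BCFIORZ: children BFIOR:{C,G}, CZ:{T} ∪→ {C,G,T}; cost 1
[col 1] BO: children B:{C}, O:{G} ∪→ {C,G}; cost 1
[col 1] IR: children I:{G}, R:{A} ∪→ {A,G}; cost 1
[col 1] BIOR: children BO:{C,G}, IR:{A,G} ∩→ {G}; cost 0
[col 1] BFIOR: children BIOR:{G}, F:{G} ∩→ {G}; cost 0
[col 1] CZ: children C:{T}, Z:{G} ∪→ {G,T}; cost 1
[col 1] BCFIORZ: children BFIOR:{G}, CZ:{G,T} ∩→ {G}; cost 0
[col 2] BO: children B:{C}, O:{G} ∪→ {C,G}; cost 1
[col 2] IR: children I:{G}, R:{G} ∩→ {G}; cost 0
[col 2] BIOR: children BO:{C,G}, IR:{G} ∩→ {G}; cost 0
[col 2] BFIOR: children BIOR:{G}, F:{C} ∪→ {C,G}; cost 1
[col 2] CZ: children C:{G}, Z:{A} ∪→ {A,G}; cost 1
[col 2] BCFIORZ: children BFIOR:{C,G}, CZ:{A,G} ∩→ {G}; cost 0
per-site changes: [4, 3, 3]; total = 10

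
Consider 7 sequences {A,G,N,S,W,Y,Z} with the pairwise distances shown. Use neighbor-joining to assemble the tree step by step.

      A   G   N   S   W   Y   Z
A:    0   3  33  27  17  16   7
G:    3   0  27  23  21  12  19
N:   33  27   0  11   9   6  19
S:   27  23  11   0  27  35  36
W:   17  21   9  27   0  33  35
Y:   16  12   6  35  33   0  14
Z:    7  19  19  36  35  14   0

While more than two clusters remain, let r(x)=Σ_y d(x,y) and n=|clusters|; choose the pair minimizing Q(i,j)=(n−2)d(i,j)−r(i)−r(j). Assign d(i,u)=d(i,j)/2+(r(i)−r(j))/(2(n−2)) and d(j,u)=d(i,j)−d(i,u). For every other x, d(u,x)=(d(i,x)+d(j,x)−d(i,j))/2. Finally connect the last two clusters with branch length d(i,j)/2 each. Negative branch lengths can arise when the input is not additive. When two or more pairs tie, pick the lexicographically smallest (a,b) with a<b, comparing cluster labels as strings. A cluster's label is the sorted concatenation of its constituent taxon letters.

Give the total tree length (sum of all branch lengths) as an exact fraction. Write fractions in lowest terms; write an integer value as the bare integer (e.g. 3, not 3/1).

step 1: merge (N,S) at d=11, Q=-209; branch lengths N→1/10, S→109/10; new cluster NS
  updated: d(A,NS)=49/2, d(G,NS)=39/2, d(NS,W)=25/2, d(NS,Y)=15, d(NS,Z)=22
step 2: merge (NS,W) at d=25/2, Q=-162; branch lengths NS→25/8, W→75/8; new cluster NSW
  updated: d(A,NSW)=29/2, d(G,NSW)=14, d(NSW,Y)=71/4, d(NSW,Z)=89/4
step 3: merge (A,Z) at d=7, Q=-327/4; branch lengths A→-1/8, Z→57/8; new cluster AZ
  updated: d(AZ,G)=15/2, d(AZ,NSW)=119/8, d(AZ,Y)=23/2
step 4: merge (AZ,G) at d=15/2, Q=-419/8; branch lengths AZ→123/32, G→117/32; new cluster AGZ
  updated: d(AGZ,NSW)=171/16, d(AGZ,Y)=8
step 5: merge (AGZ,NSW) at d=171/16, Q=-583/16; branch lengths AGZ→15/32, NSW→327/32; new cluster AGNSWZ
  updated: d(AGNSWZ,Y)=241/32
step 6: merge (AGNSWZ,Y) at d=241/32; branch lengths AGNSWZ→241/64, Y→241/64; new cluster AGNSWYZ
final tree: ((((A:-1/8,Z:57/8):123/32,G:117/32):15/32,((N:1/10,S:109/10):25/8,W:75/8):327/32):241/64,Y:241/64)
total length: 1799/32

1799/32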